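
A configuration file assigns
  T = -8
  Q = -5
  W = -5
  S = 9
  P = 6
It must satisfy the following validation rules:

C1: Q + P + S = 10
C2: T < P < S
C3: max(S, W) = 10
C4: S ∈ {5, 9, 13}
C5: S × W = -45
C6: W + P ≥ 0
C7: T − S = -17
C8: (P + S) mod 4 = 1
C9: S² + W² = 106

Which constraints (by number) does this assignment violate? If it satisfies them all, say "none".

The assignment fails constraints 3 and 8.

C1: Q + P + S = -5 + 6 + 9 = 10 — holds.
C2: values -8 < 6 < 9 — holds.
C3: max(9, -5) = 9, not 10 — fails.
C4: S = 9 is in {5, 9, 13} — holds.
C5: S × W = 9 × (-5) = -45 — holds.
C6: W + P = -5 + 6 = 1; 1 ≥ 0 — holds.
C7: T − S = -8 − 9 = -17 — holds.
C8: P + S = 15; 15 mod 4 = 3, not 1 — fails.
C9: S² + W² = 9² + (-5)² = 81 + 25 = 106 — holds.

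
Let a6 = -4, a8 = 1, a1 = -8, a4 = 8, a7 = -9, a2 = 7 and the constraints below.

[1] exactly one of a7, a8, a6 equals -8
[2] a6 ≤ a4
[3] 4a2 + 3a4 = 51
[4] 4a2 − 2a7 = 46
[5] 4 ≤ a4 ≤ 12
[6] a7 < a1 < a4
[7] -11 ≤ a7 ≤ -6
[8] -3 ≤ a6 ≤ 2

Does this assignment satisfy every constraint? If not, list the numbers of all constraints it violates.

[1] a7=-9, a8=1, a6=-4; 0 of them equal -8, not exactly one — fails.
[2] a6 = -4, a4 = 8; -4 ≤ 8 — holds.
[3] 4a2 + 3a4 = 4(7) + 3(8) = 52, not 51 — fails.
[4] 4a2 − 2a7 = 4(7) − 2(-9) = 46 — holds.
[5] a4 = 8 lies in [4, 12] — holds.
[6] values -9 < -8 < 8 — holds.
[7] a7 = -9 lies in [-11, -6] — holds.
[8] a6 = -4 is outside [-3, 2] — fails.

The assignment fails constraints 1, 3, 8.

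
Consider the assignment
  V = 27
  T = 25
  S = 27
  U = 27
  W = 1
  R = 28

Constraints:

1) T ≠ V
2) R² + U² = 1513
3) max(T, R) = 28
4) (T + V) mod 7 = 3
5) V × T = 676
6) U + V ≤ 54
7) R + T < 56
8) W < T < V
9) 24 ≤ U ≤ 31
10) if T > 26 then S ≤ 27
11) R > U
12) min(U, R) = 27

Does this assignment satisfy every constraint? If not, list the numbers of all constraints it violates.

The assignment fails constraint 5.

1) T = 25, V = 27; distinct — holds.
2) R² + U² = 28² + 27² = 784 + 729 = 1513 — holds.
3) max(25, 28) = 28 — holds.
4) T + V = 52; 52 mod 7 = 3 — holds.
5) V × T = 27 × 25 = 675, not 676 — fails.
6) U + V = 27 + 27 = 54; 54 ≤ 54 — holds.
7) R + T = 28 + 25 = 53; 53 < 56 — holds.
8) values 1 < 25 < 27 — holds.
9) U = 27 lies in [24, 31] — holds.
10) T = 25, not > 26; antecedent false, conditional vacuously true — holds.
11) R = 28, U = 27; 28 > 27 — holds.
12) min(27, 28) = 27 — holds.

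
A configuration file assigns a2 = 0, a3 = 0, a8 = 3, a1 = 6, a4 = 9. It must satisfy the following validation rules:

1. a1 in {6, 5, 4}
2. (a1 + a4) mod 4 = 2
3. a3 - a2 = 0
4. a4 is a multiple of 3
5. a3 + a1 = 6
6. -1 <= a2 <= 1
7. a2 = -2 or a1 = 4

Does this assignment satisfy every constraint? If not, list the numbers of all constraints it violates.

1. a1 = 6 is in {6, 5, 4}  ✓
2. a1 + a4 = 15; 15 mod 4 = 3, not 2  ✗
3. a3 - a2 = 0 - 0 = 0  ✓
4. 9 / 3 = 3, so 3 divides 9  ✓
5. a3 + a1 = 0 + 6 = 6  ✓
6. a2 = 0 lies in [-1, 1]  ✓
7. a2 = 0 ≠ -2 and a1 = 6 ≠ 4; both disjuncts false  ✗

No — constraints 2, 7 are not satisfied.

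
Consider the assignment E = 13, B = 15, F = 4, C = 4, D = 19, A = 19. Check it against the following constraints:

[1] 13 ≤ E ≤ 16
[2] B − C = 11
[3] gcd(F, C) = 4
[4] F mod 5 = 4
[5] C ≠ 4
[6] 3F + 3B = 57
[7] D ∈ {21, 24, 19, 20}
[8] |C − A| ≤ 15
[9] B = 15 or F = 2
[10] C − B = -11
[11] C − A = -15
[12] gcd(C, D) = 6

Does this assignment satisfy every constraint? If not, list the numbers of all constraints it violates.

Constraints 5 and 12 are violated.

[1] E = 13 lies in [13, 16] — OK.
[2] B − C = 15 − 4 = 11 — OK.
[3] gcd(4, 4) = 4 — OK.
[4] 4 mod 5 = 4 — OK.
[5] C = 4, but 4 is required to differ — violated.
[6] 3F + 3B = 3(4) + 3(15) = 57 — OK.
[7] D = 19 is in {21, 24, 19, 20} — OK.
[8] |4 − 19| = 15; 15 ≤ 15 — OK.
[9] B = 15 = 15 (first disjunct) — OK.
[10] C − B = 4 − 15 = -11 — OK.
[11] C − A = 4 − 19 = -15 — OK.
[12] gcd(4, 19) = 1, not 6 — violated.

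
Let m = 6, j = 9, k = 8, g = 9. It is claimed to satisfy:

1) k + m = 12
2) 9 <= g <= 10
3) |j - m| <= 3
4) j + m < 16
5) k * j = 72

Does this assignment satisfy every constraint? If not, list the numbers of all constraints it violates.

1) k + m = 8 + 6 = 14, not 12 — violated.
2) g = 9 lies in [9, 10] — OK.
3) |9 - 6| = 3; 3 ≤ 3 — OK.
4) j + m = 9 + 6 = 15; 15 < 16 — OK.
5) k * j = 8 * 9 = 72 — OK.

No — constraint 1 is not satisfied.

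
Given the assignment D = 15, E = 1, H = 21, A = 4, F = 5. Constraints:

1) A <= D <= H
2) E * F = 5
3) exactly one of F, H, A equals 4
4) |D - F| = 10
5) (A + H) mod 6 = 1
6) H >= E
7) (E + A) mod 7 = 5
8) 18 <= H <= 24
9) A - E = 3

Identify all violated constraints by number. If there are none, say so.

The assignment satisfies every constraint.

1) values 4 <= 15 <= 21 — holds.
2) E * F = 1 * 5 = 5 — holds.
3) F=5, H=21, A=4; 1 of them equals 4 — holds.
4) |15 - 5| = 10 — holds.
5) A + H = 25; 25 mod 6 = 1 — holds.
6) H = 21, E = 1; 21 ≥ 1 — holds.
7) E + A = 5; 5 mod 7 = 5 — holds.
8) H = 21 lies in [18, 24] — holds.
9) A - E = 4 - 1 = 3 — holds.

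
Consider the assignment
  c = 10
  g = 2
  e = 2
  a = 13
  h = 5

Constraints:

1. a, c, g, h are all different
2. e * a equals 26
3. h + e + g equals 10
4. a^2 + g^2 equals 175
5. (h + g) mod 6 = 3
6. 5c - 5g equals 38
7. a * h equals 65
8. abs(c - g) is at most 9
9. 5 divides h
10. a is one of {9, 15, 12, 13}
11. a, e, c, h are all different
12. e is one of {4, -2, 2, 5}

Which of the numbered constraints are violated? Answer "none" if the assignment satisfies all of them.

No — constraints 3, 4, 5, 6 are not satisfied.

1. values 13, 10, 2, 5 are pairwise distinct — holds.
2. e * a = 2 * 13 = 26 — holds.
3. h + e + g = 5 + 2 + 2 = 9, not 10 — fails.
4. a^2 + g^2 = 13^2 + 2^2 = 169 + 4 = 173, not 175 — fails.
5. h + g = 7; 7 mod 6 = 1, not 3 — fails.
6. 5c - 5g = 5(10) - 5(2) = 40, not 38 — fails.
7. a * h = 13 * 5 = 65 — holds.
8. abs(10 - 2) = 8; 8 ≤ 9 — holds.
9. 5 / 5 = 1, so 5 divides 5 — holds.
10. a = 13 is in {9, 15, 12, 13} — holds.
11. values 13, 2, 10, 5 are pairwise distinct — holds.
12. e = 2 is in {4, -2, 2, 5} — holds.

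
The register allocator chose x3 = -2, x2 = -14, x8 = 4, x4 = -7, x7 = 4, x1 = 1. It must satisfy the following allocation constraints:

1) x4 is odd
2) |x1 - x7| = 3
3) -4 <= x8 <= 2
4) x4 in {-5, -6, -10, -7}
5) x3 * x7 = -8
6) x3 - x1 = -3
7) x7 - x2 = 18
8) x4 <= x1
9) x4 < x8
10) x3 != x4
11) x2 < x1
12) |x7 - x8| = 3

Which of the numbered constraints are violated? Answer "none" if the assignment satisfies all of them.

Violated: 3, 12.

1) x4 = -7 is odd — satisfied.
2) |1 - 4| = 3 — satisfied.
3) x8 = 4 is outside [-4, 2] — violated.
4) x4 = -7 is in {-5, -6, -10, -7} — satisfied.
5) x3 * x7 = -2 * 4 = -8 — satisfied.
6) x3 - x1 = -2 - 1 = -3 — satisfied.
7) x7 - x2 = 4 - (-14) = 18 — satisfied.
8) x4 = -7, x1 = 1; -7 ≤ 1 — satisfied.
9) x4 = -7, x8 = 4; -7 < 4 — satisfied.
10) x3 = -2, x4 = -7; distinct — satisfied.
11) x2 = -14, x1 = 1; -14 < 1 — satisfied.
12) |4 - 4| = 0, not 3 — violated.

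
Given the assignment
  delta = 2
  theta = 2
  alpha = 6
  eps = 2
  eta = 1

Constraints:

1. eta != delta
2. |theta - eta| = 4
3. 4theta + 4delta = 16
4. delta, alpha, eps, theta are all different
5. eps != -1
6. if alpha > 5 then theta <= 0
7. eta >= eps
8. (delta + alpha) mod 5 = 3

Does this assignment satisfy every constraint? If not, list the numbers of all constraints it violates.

No — constraints 2, 4, 6, 7 are not satisfied.

1. eta = 1, delta = 2; distinct — satisfied.
2. |2 - 1| = 1, not 4 — violated.
3. 4theta + 4delta = 4(2) + 4(2) = 16 — satisfied.
4. delta = eps = 2, not all different — violated.
5. eps = 2, and 2 ≠ -1 — satisfied.
6. alpha = 6 > 5, so we need theta ≤ 0; but theta = 2 > 0 — violated.
7. eta = 1, eps = 2; 1 < 2 (want ≥) — violated.
8. delta + alpha = 8; 8 mod 5 = 3 — satisfied.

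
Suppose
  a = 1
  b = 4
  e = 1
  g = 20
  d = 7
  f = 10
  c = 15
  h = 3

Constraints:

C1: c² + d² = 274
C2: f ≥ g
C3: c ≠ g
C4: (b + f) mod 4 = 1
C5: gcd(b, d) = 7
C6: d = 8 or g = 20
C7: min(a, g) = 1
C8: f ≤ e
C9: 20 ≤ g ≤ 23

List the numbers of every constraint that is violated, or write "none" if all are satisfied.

No — constraints 2, 4, 5, 8 are not satisfied.

C1: c² + d² = 15² + 7² = 225 + 49 = 274 — holds.
C2: f = 10, g = 20; 10 < 20 (want ≥) — does not hold.
C3: c = 15, g = 20; distinct — holds.
C4: b + f = 14; 14 mod 4 = 2, not 1 — does not hold.
C5: gcd(4, 7) = 1, not 7 — does not hold.
C6: d = 7 ≠ 8, but g = 20 = 20 (second disjunct) — holds.
C7: min(1, 20) = 1 — holds.
C8: f = 10, e = 1; 10 > 1 (want ≤) — does not hold.
C9: g = 20 lies in [20, 23] — holds.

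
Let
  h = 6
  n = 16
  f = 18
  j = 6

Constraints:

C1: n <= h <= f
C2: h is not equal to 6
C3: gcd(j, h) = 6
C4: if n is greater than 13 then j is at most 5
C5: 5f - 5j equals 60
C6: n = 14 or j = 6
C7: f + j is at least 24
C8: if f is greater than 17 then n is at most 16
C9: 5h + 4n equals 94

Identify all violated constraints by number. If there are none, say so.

Constraints 1, 2, and 4 do not hold.

C1: values 16, 6, 18; n = 16 is not <= h = 6 — fails.
C2: h = 6, but 6 is required to differ — fails.
C3: gcd(6, 6) = 6 — holds.
C4: n = 16 > 13, so we need j ≤ 5; but j = 6 > 5 — fails.
C5: 5f - 5j = 5(18) - 5(6) = 60 — holds.
C6: n = 16 ≠ 14, but j = 6 = 6 (second disjunct) — holds.
C7: f + j = 18 + 6 = 24; 24 ≥ 24 — holds.
C8: f = 18 > 17, so we need n ≤ 16; n = 16 ≤ 16 — holds.
C9: 5h + 4n = 5(6) + 4(16) = 94 — holds.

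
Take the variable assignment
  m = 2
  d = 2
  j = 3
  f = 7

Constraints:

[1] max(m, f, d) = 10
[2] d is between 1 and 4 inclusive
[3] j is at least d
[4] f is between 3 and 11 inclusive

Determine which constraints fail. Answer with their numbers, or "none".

No — constraint 1 is not satisfied.

[1] max(2, 7, 2) = 7, not 10 — violated.
[2] d = 2 lies in [1, 4] — satisfied.
[3] j = 3, d = 2; 3 ≥ 2 — satisfied.
[4] f = 7 lies in [3, 11] — satisfied.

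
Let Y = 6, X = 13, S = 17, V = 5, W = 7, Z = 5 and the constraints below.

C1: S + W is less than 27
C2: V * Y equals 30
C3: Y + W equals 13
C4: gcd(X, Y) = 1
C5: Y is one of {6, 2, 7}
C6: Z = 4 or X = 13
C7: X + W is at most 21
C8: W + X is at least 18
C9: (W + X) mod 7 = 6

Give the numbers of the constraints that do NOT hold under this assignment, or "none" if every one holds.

None — every constraint holds.

C1: S + W = 17 + 7 = 24; 24 < 27 — holds.
C2: V * Y = 5 * 6 = 30 — holds.
C3: Y + W = 6 + 7 = 13 — holds.
C4: gcd(13, 6) = 1 — holds.
C5: Y = 6 is in {6, 2, 7} — holds.
C6: Z = 5 ≠ 4, but X = 13 = 13 (second disjunct) — holds.
C7: X + W = 13 + 7 = 20; 20 ≤ 21 — holds.
C8: W + X = 7 + 13 = 20; 20 ≥ 18 — holds.
C9: W + X = 20; 20 mod 7 = 6 — holds.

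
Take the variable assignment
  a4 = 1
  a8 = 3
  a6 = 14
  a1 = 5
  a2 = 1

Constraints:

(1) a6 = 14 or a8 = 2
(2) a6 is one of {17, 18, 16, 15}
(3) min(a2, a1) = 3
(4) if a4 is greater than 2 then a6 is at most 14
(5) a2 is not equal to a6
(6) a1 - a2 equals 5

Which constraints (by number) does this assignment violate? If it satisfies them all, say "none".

(1) a6 = 14 = 14 (first disjunct) — OK.
(2) a6 = 14 is not in {17, 18, 16, 15} — violated.
(3) min(1, 5) = 1, not 3 — violated.
(4) a4 = 1, not > 2; antecedent false, conditional vacuously true — OK.
(5) a2 = 1, a6 = 14; distinct — OK.
(6) a1 - a2 = 5 - 1 = 4, not 5 — violated.

No — constraints 2, 3, 6 are not satisfied.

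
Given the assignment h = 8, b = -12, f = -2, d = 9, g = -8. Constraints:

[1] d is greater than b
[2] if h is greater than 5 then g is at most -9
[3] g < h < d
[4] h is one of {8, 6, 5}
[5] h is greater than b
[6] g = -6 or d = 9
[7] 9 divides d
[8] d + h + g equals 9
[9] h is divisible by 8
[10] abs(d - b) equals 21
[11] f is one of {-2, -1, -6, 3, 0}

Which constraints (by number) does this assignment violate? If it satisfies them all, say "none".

[1] d = 9, b = -12; 9 > -12  yes
[2] h = 8 > 5, so we need g ≤ -9; but g = -8 > -9  no
[3] values -8 < 8 < 9  yes
[4] h = 8 is in {8, 6, 5}  yes
[5] h = 8, b = -12; 8 > -12  yes
[6] g = -8 ≠ -6, but d = 9 = 9 (second disjunct)  yes
[7] 9 / 9 = 1, so 9 divides 9  yes
[8] d + h + g = 9 + 8 + (-8) = 9  yes
[9] 8 / 8 = 1, so 8 divides 8  yes
[10] abs(9 - (-12)) = 21  yes
[11] f = -2 is in {-2, -1, -6, 3, 0}  yes

No — constraint 2 is not satisfied.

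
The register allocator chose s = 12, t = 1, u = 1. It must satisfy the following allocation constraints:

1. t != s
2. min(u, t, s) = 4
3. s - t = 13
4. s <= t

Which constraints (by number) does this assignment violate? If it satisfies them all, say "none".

Constraints 2, 3, 4 do not hold.

1. t = 1, s = 12; distinct — holds.
2. min(1, 1, 12) = 1, not 4 — fails.
3. s - t = 12 - 1 = 11, not 13 — fails.
4. s = 12, t = 1; 12 > 1 (want ≤) — fails.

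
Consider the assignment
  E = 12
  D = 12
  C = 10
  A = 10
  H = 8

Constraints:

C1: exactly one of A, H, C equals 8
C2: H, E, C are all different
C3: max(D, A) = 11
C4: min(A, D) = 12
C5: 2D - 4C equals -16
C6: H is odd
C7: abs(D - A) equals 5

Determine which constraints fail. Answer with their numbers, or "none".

C1: A=10, H=8, C=10; 1 of them equals 8  ✓
C2: values 8, 12, 10 are pairwise distinct  ✓
C3: max(12, 10) = 12, not 11  ✗
C4: min(10, 12) = 10, not 12  ✗
C5: 2D - 4C = 2(12) - 4(10) = -16  ✓
C6: H = 8 is even  ✗
C7: abs(12 - 10) = 2, not 5  ✗

Constraints 3, 4, 6, and 7 are violated.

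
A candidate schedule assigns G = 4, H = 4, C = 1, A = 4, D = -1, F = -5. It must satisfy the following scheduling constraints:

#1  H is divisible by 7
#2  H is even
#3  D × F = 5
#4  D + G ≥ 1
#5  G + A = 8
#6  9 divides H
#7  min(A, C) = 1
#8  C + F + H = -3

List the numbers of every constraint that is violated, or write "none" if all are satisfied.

#1 4 = 7×0 + 4, so 7 does not divide 4  ✘
#2 H = 4 is even  ✔
#3 D × F = -1 × (-5) = 5  ✔
#4 D + G = -1 + 4 = 3; 3 ≥ 1  ✔
#5 G + A = 4 + 4 = 8  ✔
#6 4 = 9×0 + 4, so 9 does not divide 4  ✘
#7 min(4, 1) = 1  ✔
#8 C + F + H = 1 + (-5) + 4 = 0, not -3  ✘

No — constraints 1, 6, 8 are not satisfied.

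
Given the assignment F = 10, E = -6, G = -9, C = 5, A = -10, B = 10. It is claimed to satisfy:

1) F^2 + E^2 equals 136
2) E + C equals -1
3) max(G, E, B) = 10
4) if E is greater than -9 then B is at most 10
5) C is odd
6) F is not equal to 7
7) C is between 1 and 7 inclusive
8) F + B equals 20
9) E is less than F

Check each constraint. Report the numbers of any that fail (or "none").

Yes — all constraints hold.

1) F^2 + E^2 = 10^2 + (-6)^2 = 100 + 36 = 136  OK
2) E + C = -6 + 5 = -1  OK
3) max(-9, -6, 10) = 10  OK
4) E = -6 > -9, so we need B ≤ 10; B = 10 ≤ 10  OK
5) C = 5 is odd  OK
6) F = 10, and 10 ≠ 7  OK
7) C = 5 lies in [1, 7]  OK
8) F + B = 10 + 10 = 20  OK
9) E = -6, F = 10; -6 < 10  OK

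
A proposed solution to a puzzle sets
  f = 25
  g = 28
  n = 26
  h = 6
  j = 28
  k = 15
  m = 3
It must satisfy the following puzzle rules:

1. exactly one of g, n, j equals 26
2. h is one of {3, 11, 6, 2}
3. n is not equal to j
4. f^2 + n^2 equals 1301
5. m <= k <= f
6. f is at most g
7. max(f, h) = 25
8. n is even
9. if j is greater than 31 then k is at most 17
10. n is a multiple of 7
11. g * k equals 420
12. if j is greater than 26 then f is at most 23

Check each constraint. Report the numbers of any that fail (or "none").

Violated: 10 and 12.

1. g=28, n=26, j=28; 1 of them equals 26  ✔
2. h = 6 is in {3, 11, 6, 2}  ✔
3. n = 26, j = 28; distinct  ✔
4. f^2 + n^2 = 25^2 + 26^2 = 625 + 676 = 1301  ✔
5. values 3 <= 15 <= 25  ✔
6. f = 25, g = 28; 25 ≤ 28  ✔
7. max(25, 6) = 25  ✔
8. n = 26 is even  ✔
9. j = 28, not > 31; antecedent false, conditional vacuously true  ✔
10. 26 = 7*3 + 5, so 7 does not divide 26  ✘
11. g * k = 28 * 15 = 420  ✔
12. j = 28 > 26, so we need f ≤ 23; but f = 25 > 23  ✘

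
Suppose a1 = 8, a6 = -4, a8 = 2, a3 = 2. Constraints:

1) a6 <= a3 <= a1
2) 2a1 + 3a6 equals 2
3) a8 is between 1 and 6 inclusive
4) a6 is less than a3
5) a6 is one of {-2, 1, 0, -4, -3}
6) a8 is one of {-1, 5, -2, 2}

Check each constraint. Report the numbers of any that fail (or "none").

No — constraint 2 is not satisfied.

1) values -4 <= 2 <= 8 — satisfied.
2) 2a1 + 3a6 = 2(8) + 3(-4) = 4, not 2 — violated.
3) a8 = 2 lies in [1, 6] — satisfied.
4) a6 = -4, a3 = 2; -4 < 2 — satisfied.
5) a6 = -4 is in {-2, 1, 0, -4, -3} — satisfied.
6) a8 = 2 is in {-1, 5, -2, 2} — satisfied.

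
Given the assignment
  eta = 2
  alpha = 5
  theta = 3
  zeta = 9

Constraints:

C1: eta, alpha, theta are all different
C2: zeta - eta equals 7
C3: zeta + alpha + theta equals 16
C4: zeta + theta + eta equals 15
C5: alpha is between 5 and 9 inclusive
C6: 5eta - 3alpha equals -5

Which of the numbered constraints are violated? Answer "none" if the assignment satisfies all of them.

C1: values 2, 5, 3 are pairwise distinct — OK.
C2: zeta - eta = 9 - 2 = 7 — OK.
C3: zeta + alpha + theta = 9 + 5 + 3 = 17, not 16 — violated.
C4: zeta + theta + eta = 9 + 3 + 2 = 14, not 15 — violated.
C5: alpha = 5 lies in [5, 9] — OK.
C6: 5eta - 3alpha = 5(2) - 3(5) = -5 — OK.

Constraints 3, 4 are violated.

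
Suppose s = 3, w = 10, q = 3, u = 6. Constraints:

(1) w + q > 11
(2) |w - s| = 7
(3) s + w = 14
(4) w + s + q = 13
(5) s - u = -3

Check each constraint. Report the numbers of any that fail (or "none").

Violated: 3, 4.

(1) w + q = 10 + 3 = 13; 13 > 11  holds
(2) |10 - 3| = 7  holds
(3) s + w = 3 + 10 = 13, not 14  fails
(4) w + s + q = 10 + 3 + 3 = 16, not 13  fails
(5) s - u = 3 - 6 = -3  holds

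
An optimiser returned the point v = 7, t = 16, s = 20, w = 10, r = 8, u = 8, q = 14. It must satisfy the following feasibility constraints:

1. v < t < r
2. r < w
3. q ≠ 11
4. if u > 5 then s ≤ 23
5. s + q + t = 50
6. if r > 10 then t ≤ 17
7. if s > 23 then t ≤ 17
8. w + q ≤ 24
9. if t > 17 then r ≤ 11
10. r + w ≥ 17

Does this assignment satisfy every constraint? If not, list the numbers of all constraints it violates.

1. values 7, 16, 8; t = 16 is not < r = 8  ✗
2. r = 8, w = 10; 8 < 10  ✓
3. q = 14, and 14 ≠ 11  ✓
4. u = 8 > 5, so we need s ≤ 23; s = 20 ≤ 23  ✓
5. s + q + t = 20 + 14 + 16 = 50  ✓
6. r = 8, not > 10; antecedent false, conditional vacuously true  ✓
7. s = 20, not > 23; antecedent false, conditional vacuously true  ✓
8. w + q = 10 + 14 = 24; 24 ≤ 24  ✓
9. t = 16, not > 17; antecedent false, conditional vacuously true  ✓
10. r + w = 8 + 10 = 18; 18 ≥ 17  ✓

No — constraint 1 is not satisfied.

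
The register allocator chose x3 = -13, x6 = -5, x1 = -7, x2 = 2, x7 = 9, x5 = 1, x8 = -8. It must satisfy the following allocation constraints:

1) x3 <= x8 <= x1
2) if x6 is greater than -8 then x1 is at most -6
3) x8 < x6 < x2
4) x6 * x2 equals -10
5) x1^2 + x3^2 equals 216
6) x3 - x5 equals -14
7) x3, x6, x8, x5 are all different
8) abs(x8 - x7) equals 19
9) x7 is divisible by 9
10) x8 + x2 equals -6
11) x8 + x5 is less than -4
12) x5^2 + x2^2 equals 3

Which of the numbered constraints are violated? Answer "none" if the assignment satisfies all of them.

1) values -13 <= -8 <= -7 — satisfied.
2) x6 = -5 > -8, so we need x1 ≤ -6; x1 = -7 ≤ -6 — satisfied.
3) values -8 < -5 < 2 — satisfied.
4) x6 * x2 = -5 * 2 = -10 — satisfied.
5) x1^2 + x3^2 = (-7)^2 + (-13)^2 = 49 + 169 = 218, not 216 — violated.
6) x3 - x5 = -13 - 1 = -14 — satisfied.
7) values -13, -5, -8, 1 are pairwise distinct — satisfied.
8) abs(-8 - 9) = 17, not 19 — violated.
9) 9 / 9 = 1, so 9 divides 9 — satisfied.
10) x8 + x2 = -8 + 2 = -6 — satisfied.
11) x8 + x5 = -8 + 1 = -7; -7 < -4 — satisfied.
12) x5^2 + x2^2 = 1^2 + 2^2 = 1 + 4 = 5, not 3 — violated.

Constraints 5, 8, and 12 are violated.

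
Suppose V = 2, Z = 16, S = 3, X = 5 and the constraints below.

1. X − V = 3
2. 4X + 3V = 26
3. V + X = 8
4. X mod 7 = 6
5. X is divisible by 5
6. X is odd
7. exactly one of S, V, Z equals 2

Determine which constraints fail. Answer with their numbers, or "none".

1. X − V = 5 − 2 = 3  holds
2. 4X + 3V = 4(5) + 3(2) = 26  holds
3. V + X = 2 + 5 = 7, not 8  fails
4. 5 mod 7 = 5, not 6  fails
5. 5 / 5 = 1, so 5 divides 5  holds
6. X = 5 is odd  holds
7. S=3, V=2, Z=16; 1 of them equals 2  holds

The assignment fails constraints 3 and 4.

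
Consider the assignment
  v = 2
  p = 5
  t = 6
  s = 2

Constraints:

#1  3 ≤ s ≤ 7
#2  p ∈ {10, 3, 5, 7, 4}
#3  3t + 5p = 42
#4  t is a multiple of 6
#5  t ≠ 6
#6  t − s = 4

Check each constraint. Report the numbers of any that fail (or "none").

Violated: 1, 3, and 5.

#1 s = 2 is outside [3, 7]  fails
#2 p = 5 is in {10, 3, 5, 7, 4}  holds
#3 3t + 5p = 3(6) + 5(5) = 43, not 42  fails
#4 6 / 6 = 1, so 6 divides 6  holds
#5 t = 6, but 6 is required to differ  fails
#6 t − s = 6 − 2 = 4  holds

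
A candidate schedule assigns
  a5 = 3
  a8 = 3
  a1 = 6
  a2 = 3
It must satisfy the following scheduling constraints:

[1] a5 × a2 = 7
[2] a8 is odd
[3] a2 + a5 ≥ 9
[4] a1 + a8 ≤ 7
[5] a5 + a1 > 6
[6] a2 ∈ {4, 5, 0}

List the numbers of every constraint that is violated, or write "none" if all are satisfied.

[1] a5 × a2 = 3 × 3 = 9, not 7  false
[2] a8 = 3 is odd  true
[3] a2 + a5 = 3 + 3 = 6; 6 < 9, bound 9 not met  false
[4] a1 + a8 = 6 + 3 = 9; 9 > 7, bound 7 not met  false
[5] a5 + a1 = 3 + 6 = 9; 9 > 6  true
[6] a2 = 3 is not in {4, 5, 0}  false

Violated: 1, 3, 4, and 6.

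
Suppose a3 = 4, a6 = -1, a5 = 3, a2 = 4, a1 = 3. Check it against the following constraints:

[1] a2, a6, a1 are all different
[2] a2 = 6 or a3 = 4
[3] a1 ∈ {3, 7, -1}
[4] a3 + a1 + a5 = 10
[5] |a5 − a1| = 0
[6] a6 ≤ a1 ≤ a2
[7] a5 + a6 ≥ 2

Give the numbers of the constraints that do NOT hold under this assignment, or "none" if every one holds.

No violations.

[1] values 4, -1, 3 are pairwise distinct  true
[2] a2 = 4 ≠ 6, but a3 = 4 = 4 (second disjunct)  true
[3] a1 = 3 is in {3, 7, -1}  true
[4] a3 + a1 + a5 = 4 + 3 + 3 = 10  true
[5] |3 − 3| = 0  true
[6] values -1 ≤ 3 ≤ 4  true
[7] a5 + a6 = 3 + (-1) = 2; 2 ≥ 2  true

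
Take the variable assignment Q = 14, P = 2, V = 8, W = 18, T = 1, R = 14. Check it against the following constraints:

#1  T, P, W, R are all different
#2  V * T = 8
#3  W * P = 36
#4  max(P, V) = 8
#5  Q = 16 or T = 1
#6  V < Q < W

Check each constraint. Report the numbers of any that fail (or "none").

All constraints are satisfied.

#1 values 1, 2, 18, 14 are pairwise distinct  ✓
#2 V * T = 8 * 1 = 8  ✓
#3 W * P = 18 * 2 = 36  ✓
#4 max(2, 8) = 8  ✓
#5 Q = 14 ≠ 16, but T = 1 = 1 (second disjunct)  ✓
#6 values 8 < 14 < 18  ✓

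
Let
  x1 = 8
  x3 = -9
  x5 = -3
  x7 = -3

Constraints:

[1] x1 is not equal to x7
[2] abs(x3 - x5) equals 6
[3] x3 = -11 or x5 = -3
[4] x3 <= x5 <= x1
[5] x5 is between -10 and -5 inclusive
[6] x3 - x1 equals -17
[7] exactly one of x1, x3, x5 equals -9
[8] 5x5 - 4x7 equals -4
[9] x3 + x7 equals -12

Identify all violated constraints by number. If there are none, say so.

[1] x1 = 8, x7 = -3; distinct — holds.
[2] abs(-9 - (-3)) = 6 — holds.
[3] x3 = -9 ≠ -11, but x5 = -3 = -3 (second disjunct) — holds.
[4] values -9 <= -3 <= 8 — holds.
[5] x5 = -3 is outside [-10, -5] — does not hold.
[6] x3 - x1 = -9 - 8 = -17 — holds.
[7] x1=8, x3=-9, x5=-3; 1 of them equals -9 — holds.
[8] 5x5 - 4x7 = 5(-3) - 4(-3) = -3, not -4 — does not hold.
[9] x3 + x7 = -9 + (-3) = -12 — holds.

No — constraints 5, 8 are not satisfied.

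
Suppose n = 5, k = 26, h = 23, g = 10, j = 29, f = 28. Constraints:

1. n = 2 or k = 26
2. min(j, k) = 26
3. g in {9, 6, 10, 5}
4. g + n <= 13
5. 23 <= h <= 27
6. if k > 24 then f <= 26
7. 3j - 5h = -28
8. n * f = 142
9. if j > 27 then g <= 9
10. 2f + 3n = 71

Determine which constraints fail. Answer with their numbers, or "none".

Constraints 4, 6, 8, 9 do not hold.

1. n = 5 ≠ 2, but k = 26 = 26 (second disjunct) — holds.
2. min(29, 26) = 26 — holds.
3. g = 10 is in {9, 6, 10, 5} — holds.
4. g + n = 10 + 5 = 15; 15 > 13, bound 13 not met — does not hold.
5. h = 23 lies in [23, 27] — holds.
6. k = 26 > 24, so we need f ≤ 26; but f = 28 > 26 — does not hold.
7. 3j - 5h = 3(29) - 5(23) = -28 — holds.
8. n * f = 5 * 28 = 140, not 142 — does not hold.
9. j = 29 > 27, so we need g ≤ 9; but g = 10 > 9 — does not hold.
10. 2f + 3n = 2(28) + 3(5) = 71 — holds.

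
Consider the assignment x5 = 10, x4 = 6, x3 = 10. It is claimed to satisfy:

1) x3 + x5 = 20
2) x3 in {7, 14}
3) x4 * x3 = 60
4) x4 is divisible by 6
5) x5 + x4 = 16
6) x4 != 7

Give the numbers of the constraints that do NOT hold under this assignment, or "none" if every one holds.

1) x3 + x5 = 10 + 10 = 20  true
2) x3 = 10 is not in {7, 14}  false
3) x4 * x3 = 6 * 10 = 60  true
4) 6 / 6 = 1, so 6 divides 6  true
5) x5 + x4 = 10 + 6 = 16  true
6) x4 = 6, and 6 ≠ 7  true

Constraint 2 is violated.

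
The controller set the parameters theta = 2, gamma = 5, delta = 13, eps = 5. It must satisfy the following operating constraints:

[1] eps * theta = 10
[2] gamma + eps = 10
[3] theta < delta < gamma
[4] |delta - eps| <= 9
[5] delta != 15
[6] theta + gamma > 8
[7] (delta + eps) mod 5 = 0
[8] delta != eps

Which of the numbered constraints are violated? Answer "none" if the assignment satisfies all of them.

[1] eps * theta = 5 * 2 = 10  yes
[2] gamma + eps = 5 + 5 = 10  yes
[3] values 2, 13, 5; delta = 13 is not < gamma = 5  no
[4] |13 - 5| = 8; 8 ≤ 9  yes
[5] delta = 13, and 13 ≠ 15  yes
[6] theta + gamma = 2 + 5 = 7; 7 ≤ 8, bound 8 not met  no
[7] delta + eps = 18; 18 mod 5 = 3, not 0  no
[8] delta = 13, eps = 5; distinct  yes

The assignment fails constraints 3, 6, and 7.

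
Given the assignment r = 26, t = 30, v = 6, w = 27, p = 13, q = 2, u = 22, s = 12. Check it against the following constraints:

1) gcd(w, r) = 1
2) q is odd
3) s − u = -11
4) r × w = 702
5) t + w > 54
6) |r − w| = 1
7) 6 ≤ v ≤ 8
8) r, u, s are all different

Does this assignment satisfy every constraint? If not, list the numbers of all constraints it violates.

1) gcd(27, 26) = 1 — OK.
2) q = 2 is even — violated.
3) s − u = 12 − 22 = -10, not -11 — violated.
4) r × w = 26 × 27 = 702 — OK.
5) t + w = 30 + 27 = 57; 57 > 54 — OK.
6) |26 − 27| = 1 — OK.
7) v = 6 lies in [6, 8] — OK.
8) values 26, 22, 12 are pairwise distinct — OK.

No — constraints 2 and 3 are not satisfied.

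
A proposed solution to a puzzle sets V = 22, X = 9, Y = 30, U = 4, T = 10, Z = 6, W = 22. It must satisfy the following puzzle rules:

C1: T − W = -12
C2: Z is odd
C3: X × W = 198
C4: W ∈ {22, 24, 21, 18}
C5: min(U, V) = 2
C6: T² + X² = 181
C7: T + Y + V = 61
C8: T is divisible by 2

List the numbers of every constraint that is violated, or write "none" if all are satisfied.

Constraints 2, 5, 7 are violated.

C1: T − W = 10 − 22 = -12  yes
C2: Z = 6 is even  no
C3: X × W = 9 × 22 = 198  yes
C4: W = 22 is in {22, 24, 21, 18}  yes
C5: min(4, 22) = 4, not 2  no
C6: T² + X² = 10² + 9² = 100 + 81 = 181  yes
C7: T + Y + V = 10 + 30 + 22 = 62, not 61  no
C8: 10 / 2 = 5, so 2 divides 10  yes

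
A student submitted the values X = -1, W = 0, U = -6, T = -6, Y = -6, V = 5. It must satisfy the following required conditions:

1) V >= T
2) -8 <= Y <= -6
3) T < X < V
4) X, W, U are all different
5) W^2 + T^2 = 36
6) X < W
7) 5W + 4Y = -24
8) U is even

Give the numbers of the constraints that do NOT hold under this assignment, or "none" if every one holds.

1) V = 5, T = -6; 5 ≥ -6  holds
2) Y = -6 lies in [-8, -6]  holds
3) values -6 < -1 < 5  holds
4) values -1, 0, -6 are pairwise distinct  holds
5) W^2 + T^2 = 0^2 + (-6)^2 = 0 + 36 = 36  holds
6) X = -1, W = 0; -1 < 0  holds
7) 5W + 4Y = 5(0) + 4(-6) = -24  holds
8) U = -6 is even  holds

The assignment satisfies every constraint.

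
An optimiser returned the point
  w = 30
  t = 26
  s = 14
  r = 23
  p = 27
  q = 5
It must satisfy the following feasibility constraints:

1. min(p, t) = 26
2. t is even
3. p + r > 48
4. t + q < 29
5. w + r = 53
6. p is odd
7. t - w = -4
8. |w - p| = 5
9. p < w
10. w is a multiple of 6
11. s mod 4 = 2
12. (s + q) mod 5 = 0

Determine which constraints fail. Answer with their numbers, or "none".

1. min(27, 26) = 26 — holds.
2. t = 26 is even — holds.
3. p + r = 27 + 23 = 50; 50 > 48 — holds.
4. t + q = 26 + 5 = 31; 31 ≥ 29, bound 29 not met — fails.
5. w + r = 30 + 23 = 53 — holds.
6. p = 27 is odd — holds.
7. t - w = 26 - 30 = -4 — holds.
8. |30 - 27| = 3, not 5 — fails.
9. p = 27, w = 30; 27 < 30 — holds.
10. 30 / 6 = 5, so 6 divides 30 — holds.
11. 14 mod 4 = 2 — holds.
12. s + q = 19; 19 mod 5 = 4, not 0 — fails.

Violated: 4, 8, 12.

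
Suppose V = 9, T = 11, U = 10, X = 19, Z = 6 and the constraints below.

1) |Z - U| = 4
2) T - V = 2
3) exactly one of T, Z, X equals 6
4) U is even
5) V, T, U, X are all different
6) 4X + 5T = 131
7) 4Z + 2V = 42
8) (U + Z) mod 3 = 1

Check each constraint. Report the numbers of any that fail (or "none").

1) |6 - 10| = 4 — holds.
2) T - V = 11 - 9 = 2 — holds.
3) T=11, Z=6, X=19; 1 of them equals 6 — holds.
4) U = 10 is even — holds.
5) values 9, 11, 10, 19 are pairwise distinct — holds.
6) 4X + 5T = 4(19) + 5(11) = 131 — holds.
7) 4Z + 2V = 4(6) + 2(9) = 42 — holds.
8) U + Z = 16; 16 mod 3 = 1 — holds.

The assignment satisfies every constraint.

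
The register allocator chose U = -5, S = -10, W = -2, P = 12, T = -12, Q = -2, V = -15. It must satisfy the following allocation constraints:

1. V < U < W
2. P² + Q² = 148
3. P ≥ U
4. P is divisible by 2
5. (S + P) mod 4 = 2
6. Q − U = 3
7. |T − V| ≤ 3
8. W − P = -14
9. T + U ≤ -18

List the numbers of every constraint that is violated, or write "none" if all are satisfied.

Violated: 9.

1. values -15 < -5 < -2  ✔
2. P² + Q² = 12² + (-2)² = 144 + 4 = 148  ✔
3. P = 12, U = -5; 12 ≥ -5  ✔
4. 12 / 2 = 6, so 2 divides 12  ✔
5. S + P = 2; 2 mod 4 = 2  ✔
6. Q − U = -2 − (-5) = 3  ✔
7. |-12 − (-15)| = 3; 3 ≤ 3  ✔
8. W − P = -2 − 12 = -14  ✔
9. T + U = -12 + (-5) = -17; -17 > -18, bound -18 not met  ✘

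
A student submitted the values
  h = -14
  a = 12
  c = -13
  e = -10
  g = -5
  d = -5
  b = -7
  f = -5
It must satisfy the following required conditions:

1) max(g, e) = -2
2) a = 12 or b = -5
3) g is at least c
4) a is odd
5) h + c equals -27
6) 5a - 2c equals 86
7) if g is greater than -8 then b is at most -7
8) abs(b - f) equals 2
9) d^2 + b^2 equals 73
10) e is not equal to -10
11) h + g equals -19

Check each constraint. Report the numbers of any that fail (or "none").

Constraints 1, 4, 9, 10 do not hold.

1) max(-5, -10) = -5, not -2 — violated.
2) a = 12 = 12 (first disjunct) — satisfied.
3) g = -5, c = -13; -5 ≥ -13 — satisfied.
4) a = 12 is even — violated.
5) h + c = -14 + (-13) = -27 — satisfied.
6) 5a - 2c = 5(12) - 2(-13) = 86 — satisfied.
7) g = -5 > -8, so we need b ≤ -7; b = -7 ≤ -7 — satisfied.
8) abs(-7 - (-5)) = 2 — satisfied.
9) d^2 + b^2 = (-5)^2 + (-7)^2 = 25 + 49 = 74, not 73 — violated.
10) e = -10, but -10 is required to differ — violated.
11) h + g = -14 + (-5) = -19 — satisfied.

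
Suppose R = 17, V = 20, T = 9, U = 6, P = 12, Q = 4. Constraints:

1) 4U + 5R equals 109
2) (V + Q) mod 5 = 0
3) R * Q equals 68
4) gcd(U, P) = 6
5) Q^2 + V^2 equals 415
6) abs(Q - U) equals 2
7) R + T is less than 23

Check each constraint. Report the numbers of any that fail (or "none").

Constraints 2, 5, and 7 are violated.

1) 4U + 5R = 4(6) + 5(17) = 109 — OK.
2) V + Q = 24; 24 mod 5 = 4, not 0 — violated.
3) R * Q = 17 * 4 = 68 — OK.
4) gcd(6, 12) = 6 — OK.
5) Q^2 + V^2 = 4^2 + 20^2 = 16 + 400 = 416, not 415 — violated.
6) abs(4 - 6) = 2 — OK.
7) R + T = 17 + 9 = 26; 26 ≥ 23, bound 23 not met — violated.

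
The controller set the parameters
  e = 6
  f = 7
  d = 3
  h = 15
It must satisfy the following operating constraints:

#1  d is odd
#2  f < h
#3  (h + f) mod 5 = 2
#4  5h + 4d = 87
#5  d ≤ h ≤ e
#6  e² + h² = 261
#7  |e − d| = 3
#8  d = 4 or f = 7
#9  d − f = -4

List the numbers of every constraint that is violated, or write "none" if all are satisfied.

No — constraint 5 is not satisfied.

#1 d = 3 is odd  holds
#2 f = 7, h = 15; 7 < 15  holds
#3 h + f = 22; 22 mod 5 = 2  holds
#4 5h + 4d = 5(15) + 4(3) = 87  holds
#5 values 3, 15, 6; h = 15 is not ≤ e = 6  fails
#6 e² + h² = 6² + 15² = 36 + 225 = 261  holds
#7 |6 − 3| = 3  holds
#8 d = 3 ≠ 4, but f = 7 = 7 (second disjunct)  holds
#9 d − f = 3 − 7 = -4  holds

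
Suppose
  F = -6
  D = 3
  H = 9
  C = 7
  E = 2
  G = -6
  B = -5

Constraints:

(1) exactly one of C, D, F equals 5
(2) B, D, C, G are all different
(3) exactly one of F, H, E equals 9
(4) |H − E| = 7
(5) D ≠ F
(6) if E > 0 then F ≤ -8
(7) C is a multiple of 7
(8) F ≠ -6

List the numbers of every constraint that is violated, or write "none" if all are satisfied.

(1) C=7, D=3, F=-6; 0 of them equal 5, not exactly one — does not hold.
(2) values -5, 3, 7, -6 are pairwise distinct — holds.
(3) F=-6, H=9, E=2; 1 of them equals 9 — holds.
(4) |9 − 2| = 7 — holds.
(5) D = 3, F = -6; distinct — holds.
(6) E = 2 > 0, so we need F ≤ -8; but F = -6 > -8 — does not hold.
(7) 7 / 7 = 1, so 7 divides 7 — holds.
(8) F = -6, but -6 is required to differ — does not hold.

No — constraints 1, 6, and 8 are not satisfied.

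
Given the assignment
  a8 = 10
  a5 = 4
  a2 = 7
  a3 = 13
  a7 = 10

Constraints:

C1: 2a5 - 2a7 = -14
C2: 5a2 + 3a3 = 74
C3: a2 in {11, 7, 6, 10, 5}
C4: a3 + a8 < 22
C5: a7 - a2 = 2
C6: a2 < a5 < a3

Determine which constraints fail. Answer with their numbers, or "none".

C1: 2a5 - 2a7 = 2(4) - 2(10) = -12, not -14  false
C2: 5a2 + 3a3 = 5(7) + 3(13) = 74  true
C3: a2 = 7 is in {11, 7, 6, 10, 5}  true
C4: a3 + a8 = 13 + 10 = 23; 23 ≥ 22, bound 22 not met  false
C5: a7 - a2 = 10 - 7 = 3, not 2  false
C6: values 7, 4, 13; a2 = 7 is not < a5 = 4  false

Constraints 1, 4, 5, 6 are violated.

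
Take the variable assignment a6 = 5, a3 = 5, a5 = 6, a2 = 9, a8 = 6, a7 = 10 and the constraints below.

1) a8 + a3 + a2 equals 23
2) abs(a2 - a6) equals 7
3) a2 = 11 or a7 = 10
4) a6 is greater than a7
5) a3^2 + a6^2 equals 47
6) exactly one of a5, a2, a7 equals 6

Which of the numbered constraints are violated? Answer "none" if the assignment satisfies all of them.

1) a8 + a3 + a2 = 6 + 5 + 9 = 20, not 23 — violated.
2) abs(9 - 5) = 4, not 7 — violated.
3) a2 = 9 ≠ 11, but a7 = 10 = 10 (second disjunct) — OK.
4) a6 = 5, a7 = 10; 5 ≤ 10 (want >) — violated.
5) a3^2 + a6^2 = 5^2 + 5^2 = 25 + 25 = 50, not 47 — violated.
6) a5=6, a2=9, a7=10; 1 of them equals 6 — OK.

Violated: 1, 2, 4, 5.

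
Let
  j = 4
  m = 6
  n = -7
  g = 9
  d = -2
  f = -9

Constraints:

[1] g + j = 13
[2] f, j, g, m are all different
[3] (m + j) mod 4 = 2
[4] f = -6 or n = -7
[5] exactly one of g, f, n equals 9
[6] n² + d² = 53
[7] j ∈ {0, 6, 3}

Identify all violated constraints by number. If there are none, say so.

[1] g + j = 9 + 4 = 13  ✓
[2] values -9, 4, 9, 6 are pairwise distinct  ✓
[3] m + j = 10; 10 mod 4 = 2  ✓
[4] f = -9 ≠ -6, but n = -7 = -7 (second disjunct)  ✓
[5] g=9, f=-9, n=-7; 1 of them equals 9  ✓
[6] n² + d² = (-7)² + (-2)² = 49 + 4 = 53  ✓
[7] j = 4 is not in {0, 6, 3}  ✗

No — constraint 7 is not satisfied.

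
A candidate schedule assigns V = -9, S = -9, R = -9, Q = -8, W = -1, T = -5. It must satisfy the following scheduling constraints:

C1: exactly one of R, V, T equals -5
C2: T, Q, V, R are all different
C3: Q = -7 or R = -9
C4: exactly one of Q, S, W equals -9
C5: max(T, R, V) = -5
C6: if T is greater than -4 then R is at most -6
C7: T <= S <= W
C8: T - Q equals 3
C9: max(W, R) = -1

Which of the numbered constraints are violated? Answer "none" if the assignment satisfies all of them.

C1: R=-9, V=-9, T=-5; 1 of them equals -5  OK
C2: V = R = -9, not all different  FAIL
C3: Q = -8 ≠ -7, but R = -9 = -9 (second disjunct)  OK
C4: Q=-8, S=-9, W=-1; 1 of them equals -9  OK
C5: max(-5, -9, -9) = -5  OK
C6: T = -5, not > -4; antecedent false, conditional vacuously true  OK
C7: values -5, -9, -1; T = -5 is not <= S = -9  FAIL
C8: T - Q = -5 - (-8) = 3  OK
C9: max(-1, -9) = -1  OK

Constraints 2, 7 do not hold.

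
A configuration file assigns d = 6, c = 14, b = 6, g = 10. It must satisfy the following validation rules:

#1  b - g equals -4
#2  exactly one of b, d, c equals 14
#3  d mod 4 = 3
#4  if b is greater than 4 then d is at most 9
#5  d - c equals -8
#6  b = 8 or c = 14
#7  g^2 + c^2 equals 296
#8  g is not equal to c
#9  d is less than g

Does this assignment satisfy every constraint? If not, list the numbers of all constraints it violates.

Constraint 3 is violated.

#1 b - g = 6 - 10 = -4  yes
#2 b=6, d=6, c=14; 1 of them equals 14  yes
#3 6 mod 4 = 2, not 3  no
#4 b = 6 > 4, so we need d ≤ 9; d = 6 ≤ 9  yes
#5 d - c = 6 - 14 = -8  yes
#6 b = 6 ≠ 8, but c = 14 = 14 (second disjunct)  yes
#7 g^2 + c^2 = 10^2 + 14^2 = 100 + 196 = 296  yes
#8 g = 10, c = 14; distinct  yes
#9 d = 6, g = 10; 6 < 10  yes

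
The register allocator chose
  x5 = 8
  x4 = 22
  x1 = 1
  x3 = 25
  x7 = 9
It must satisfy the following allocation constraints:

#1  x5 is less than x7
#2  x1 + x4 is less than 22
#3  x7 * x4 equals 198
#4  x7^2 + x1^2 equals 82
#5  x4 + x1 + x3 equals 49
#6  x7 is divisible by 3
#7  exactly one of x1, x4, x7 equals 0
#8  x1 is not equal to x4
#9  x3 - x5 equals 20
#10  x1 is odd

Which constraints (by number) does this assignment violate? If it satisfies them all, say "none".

#1 x5 = 8, x7 = 9; 8 < 9  ✔
#2 x1 + x4 = 1 + 22 = 23; 23 ≥ 22, bound 22 not met  ✘
#3 x7 * x4 = 9 * 22 = 198  ✔
#4 x7^2 + x1^2 = 9^2 + 1^2 = 81 + 1 = 82  ✔
#5 x4 + x1 + x3 = 22 + 1 + 25 = 48, not 49  ✘
#6 9 / 3 = 3, so 3 divides 9  ✔
#7 x1=1, x4=22, x7=9; 0 of them equal 0, not exactly one  ✘
#8 x1 = 1, x4 = 22; distinct  ✔
#9 x3 - x5 = 25 - 8 = 17, not 20  ✘
#10 x1 = 1 is odd  ✔

Constraints 2, 5, 7, 9 do not hold.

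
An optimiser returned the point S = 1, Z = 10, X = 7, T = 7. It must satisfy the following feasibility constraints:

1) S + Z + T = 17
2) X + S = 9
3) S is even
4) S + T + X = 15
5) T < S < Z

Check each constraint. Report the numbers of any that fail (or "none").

1) S + Z + T = 1 + 10 + 7 = 18, not 17  ✘
2) X + S = 7 + 1 = 8, not 9  ✘
3) S = 1 is odd  ✘
4) S + T + X = 1 + 7 + 7 = 15  ✔
5) values 7, 1, 10; T = 7 is not < S = 1  ✘

The assignment fails constraints 1, 2, 3, and 5.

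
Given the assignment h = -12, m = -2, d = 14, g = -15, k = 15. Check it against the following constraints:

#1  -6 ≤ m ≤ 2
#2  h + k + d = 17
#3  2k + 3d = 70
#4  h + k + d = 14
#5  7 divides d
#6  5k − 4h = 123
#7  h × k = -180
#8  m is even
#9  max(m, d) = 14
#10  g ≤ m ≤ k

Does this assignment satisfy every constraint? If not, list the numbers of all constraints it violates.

Constraints 3 and 4 do not hold.

#1 m = -2 lies in [-6, 2] — OK.
#2 h + k + d = -12 + 15 + 14 = 17 — OK.
#3 2k + 3d = 2(15) + 3(14) = 72, not 70 — violated.
#4 h + k + d = -12 + 15 + 14 = 17, not 14 — violated.
#5 14 / 7 = 2, so 7 divides 14 — OK.
#6 5k − 4h = 5(15) − 4(-12) = 123 — OK.
#7 h × k = -12 × 15 = -180 — OK.
#8 m = -2 is even — OK.
#9 max(-2, 14) = 14 — OK.
#10 values -15 ≤ -2 ≤ 15 — OK.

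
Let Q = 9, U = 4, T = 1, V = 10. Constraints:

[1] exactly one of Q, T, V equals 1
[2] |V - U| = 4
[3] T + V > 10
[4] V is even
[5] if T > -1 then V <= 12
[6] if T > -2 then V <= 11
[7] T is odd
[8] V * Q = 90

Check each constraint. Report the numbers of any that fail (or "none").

No — constraint 2 is not satisfied.

[1] Q=9, T=1, V=10; 1 of them equals 1  true
[2] |10 - 4| = 6, not 4  false
[3] T + V = 1 + 10 = 11; 11 > 10  true
[4] V = 10 is even  true
[5] T = 1 > -1, so we need V ≤ 12; V = 10 ≤ 12  true
[6] T = 1 > -2, so we need V ≤ 11; V = 10 ≤ 11  true
[7] T = 1 is odd  true
[8] V * Q = 10 * 9 = 90  true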